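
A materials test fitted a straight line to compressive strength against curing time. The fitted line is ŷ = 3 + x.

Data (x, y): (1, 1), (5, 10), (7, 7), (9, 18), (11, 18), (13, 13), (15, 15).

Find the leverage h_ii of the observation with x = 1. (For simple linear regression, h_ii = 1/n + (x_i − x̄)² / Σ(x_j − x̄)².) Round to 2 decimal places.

h = 0.57

x̄ = (1 + 5 + 7 + 9 + 11 + 13 + 15)/7 = 8.71429
Σ(x − x̄)² = 59.5102 + 13.7959 + 2.93878 + 0.0816327 + 5.22449 + 18.3673 + 39.5102 = 139.429
h = 1/7 + (-7.71429)²/139.429 = 0.142857 + 0.426815 = 0.57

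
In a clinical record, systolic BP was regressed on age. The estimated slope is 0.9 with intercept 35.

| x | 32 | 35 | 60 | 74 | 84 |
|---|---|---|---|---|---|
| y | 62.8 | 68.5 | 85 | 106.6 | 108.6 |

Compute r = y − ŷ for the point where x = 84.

r = -2

ŷ = 35 + 0.9·84 = 110.6
r = 108.6 − 110.6 = -2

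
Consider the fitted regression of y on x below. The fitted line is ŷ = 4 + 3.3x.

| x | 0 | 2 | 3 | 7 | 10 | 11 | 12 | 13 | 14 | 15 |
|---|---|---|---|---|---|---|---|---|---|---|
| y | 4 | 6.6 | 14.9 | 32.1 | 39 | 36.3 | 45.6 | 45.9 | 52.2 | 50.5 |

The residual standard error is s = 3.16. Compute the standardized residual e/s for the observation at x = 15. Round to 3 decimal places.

ŷ = 4 + 3.3·15 = 53.5
e = 50.5 − 53.5 = -3
e/s = -3 / 3.16 = -0.949

-0.949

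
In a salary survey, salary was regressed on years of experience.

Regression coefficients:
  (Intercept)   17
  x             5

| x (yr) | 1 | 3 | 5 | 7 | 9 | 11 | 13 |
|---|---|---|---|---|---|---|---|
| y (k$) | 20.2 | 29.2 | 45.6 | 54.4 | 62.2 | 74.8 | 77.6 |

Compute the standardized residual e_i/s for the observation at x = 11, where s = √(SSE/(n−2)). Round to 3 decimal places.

x=1: ŷ = 17 + 5·1 = 22; e = 20.2 − 22 = -1.8
x=3: ŷ = 17 + 5·3 = 32; e = 29.2 − 32 = -2.8
x=5: ŷ = 17 + 5·5 = 42; e = 45.6 − 42 = 3.6
x=7: ŷ = 17 + 5·7 = 52; e = 54.4 − 52 = 2.4
x=9: ŷ = 17 + 5·9 = 62; e = 62.2 − 62 = 0.2
x=11: ŷ = 17 + 5·11 = 72; e = 74.8 − 72 = 2.8
x=13: ŷ = 17 + 5·13 = 82; e = 77.6 − 82 = -4.4
SSE = 3.24 + 7.84 + 12.96 + 5.76 + 0.04 + 7.84 + 19.36 = 57.04
s = √(57.04/5) = 3.37757
e/s = 2.8 / 3.37757 = 0.829

0.829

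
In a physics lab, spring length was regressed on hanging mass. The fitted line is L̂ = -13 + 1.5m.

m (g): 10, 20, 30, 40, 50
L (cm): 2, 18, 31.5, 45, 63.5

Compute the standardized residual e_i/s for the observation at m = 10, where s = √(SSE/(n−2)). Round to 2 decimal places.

0.00

m=10: L̂ = -13 + 1.5·10 = 2; e = 2 − 2 = 0
m=20: L̂ = -13 + 1.5·20 = 17; e = 18 − 17 = 1
m=30: L̂ = -13 + 1.5·30 = 32; e = 31.5 − 32 = -0.5
m=40: L̂ = -13 + 1.5·40 = 47; e = 45 − 47 = -2
m=50: L̂ = -13 + 1.5·50 = 62; e = 63.5 − 62 = 1.5
SSE = 0 + 1 + 0.25 + 4 + 2.25 = 7.5
s = √(7.5/3) = 1.58114
e/s = 0 / 1.58114 = 0.00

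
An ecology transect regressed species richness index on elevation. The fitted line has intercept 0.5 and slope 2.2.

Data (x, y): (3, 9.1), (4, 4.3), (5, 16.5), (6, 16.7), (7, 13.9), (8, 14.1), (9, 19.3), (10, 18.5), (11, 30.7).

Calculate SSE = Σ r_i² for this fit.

SSE = 136

x=3: ŷ = 0.5 + 2.2·3 = 7.1; r = 9.1 − 7.1 = 2
x=4: ŷ = 0.5 + 2.2·4 = 9.3; r = 4.3 − 9.3 = -5
x=5: ŷ = 0.5 + 2.2·5 = 11.5; r = 16.5 − 11.5 = 5
x=6: ŷ = 0.5 + 2.2·6 = 13.7; r = 16.7 − 13.7 = 3
x=7: ŷ = 0.5 + 2.2·7 = 15.9; r = 13.9 − 15.9 = -2
x=8: ŷ = 0.5 + 2.2·8 = 18.1; r = 14.1 − 18.1 = -4
x=9: ŷ = 0.5 + 2.2·9 = 20.3; r = 19.3 − 20.3 = -1
x=10: ŷ = 0.5 + 2.2·10 = 22.5; r = 18.5 − 22.5 = -4
x=11: ŷ = 0.5 + 2.2·11 = 24.7; r = 30.7 − 24.7 = 6
SSE = 4 + 25 + 25 + 9 + 4 + 16 + 1 + 16 + 36 = 136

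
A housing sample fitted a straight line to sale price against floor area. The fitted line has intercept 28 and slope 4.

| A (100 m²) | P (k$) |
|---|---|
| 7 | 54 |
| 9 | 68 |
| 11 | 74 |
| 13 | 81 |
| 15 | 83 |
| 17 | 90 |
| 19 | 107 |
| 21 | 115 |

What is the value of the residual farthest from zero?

r = -6

A=7: ŷ = 28 + 4·7 = 56; r = 54 − 56 = -2
A=9: ŷ = 28 + 4·9 = 64; r = 68 − 64 = 4
A=11: ŷ = 28 + 4·11 = 72; r = 74 − 72 = 2
A=13: ŷ = 28 + 4·13 = 80; r = 81 − 80 = 1
A=15: ŷ = 28 + 4·15 = 88; r = 83 − 88 = -5
A=17: ŷ = 28 + 4·17 = 96; r = 90 − 96 = -6
A=19: ŷ = 28 + 4·19 = 104; r = 107 − 104 = 3
A=21: ŷ = 28 + 4·21 = 112; r = 115 − 112 = 3
Largest |r| is 6 at A = 17, residual -6.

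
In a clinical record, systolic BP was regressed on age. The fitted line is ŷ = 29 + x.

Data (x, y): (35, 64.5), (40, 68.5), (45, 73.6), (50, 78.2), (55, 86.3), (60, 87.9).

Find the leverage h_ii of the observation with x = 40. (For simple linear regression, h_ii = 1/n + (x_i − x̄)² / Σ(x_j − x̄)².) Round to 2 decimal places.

x̄ = (35 + 40 + 45 + 50 + 55 + 60)/6 = 47.5
Σ(x − x̄)² = 156.25 + 56.25 + 6.25 + 6.25 + 56.25 + 156.25 = 437.5
h = 1/6 + (-7.5)²/437.5 = 0.166667 + 0.128571 = 0.30

h = 0.30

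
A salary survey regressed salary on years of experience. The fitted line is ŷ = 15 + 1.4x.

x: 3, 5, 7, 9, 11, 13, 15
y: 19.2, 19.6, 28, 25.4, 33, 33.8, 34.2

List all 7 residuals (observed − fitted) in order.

0, -2.4, 3.2, -2.2, 2.6, 0.6, -1.8

x=3: ŷ = 15 + 1.4·3 = 19.2; e = 19.2 − 19.2 = 0
x=5: ŷ = 15 + 1.4·5 = 22; e = 19.6 − 22 = -2.4
x=7: ŷ = 15 + 1.4·7 = 24.8; e = 28 − 24.8 = 3.2
x=9: ŷ = 15 + 1.4·9 = 27.6; e = 25.4 − 27.6 = -2.2
x=11: ŷ = 15 + 1.4·11 = 30.4; e = 33 − 30.4 = 2.6
x=13: ŷ = 15 + 1.4·13 = 33.2; e = 33.8 − 33.2 = 0.6
x=15: ŷ = 15 + 1.4·15 = 36; e = 34.2 − 36 = -1.8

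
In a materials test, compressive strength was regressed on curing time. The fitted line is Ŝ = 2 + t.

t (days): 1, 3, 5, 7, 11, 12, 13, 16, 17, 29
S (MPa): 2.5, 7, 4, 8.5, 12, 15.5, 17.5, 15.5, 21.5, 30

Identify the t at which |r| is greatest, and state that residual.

t = 5, r = -3

t=1: Ŝ = 2 + 1 = 3; r = 2.5 − 3 = -0.5
t=3: Ŝ = 2 + 3 = 5; r = 7 − 5 = 2
t=5: Ŝ = 2 + 5 = 7; r = 4 − 7 = -3
t=7: Ŝ = 2 + 7 = 9; r = 8.5 − 9 = -0.5
t=11: Ŝ = 2 + 11 = 13; r = 12 − 13 = -1
t=12: Ŝ = 2 + 12 = 14; r = 15.5 − 14 = 1.5
t=13: Ŝ = 2 + 13 = 15; r = 17.5 − 15 = 2.5
t=16: Ŝ = 2 + 16 = 18; r = 15.5 − 18 = -2.5
t=17: Ŝ = 2 + 17 = 19; r = 21.5 − 19 = 2.5
t=29: Ŝ = 2 + 29 = 31; r = 30 − 31 = -1
Largest |r| is 3 at t = 5, residual -3.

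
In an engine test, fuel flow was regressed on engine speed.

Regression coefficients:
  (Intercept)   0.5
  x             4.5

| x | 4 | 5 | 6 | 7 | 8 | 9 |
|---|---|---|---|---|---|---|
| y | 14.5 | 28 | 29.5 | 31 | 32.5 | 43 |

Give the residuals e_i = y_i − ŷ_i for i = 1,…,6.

x=4: ŷ = 0.5 + 4.5·4 = 18.5; e = 14.5 − 18.5 = -4
x=5: ŷ = 0.5 + 4.5·5 = 23; e = 28 − 23 = 5
x=6: ŷ = 0.5 + 4.5·6 = 27.5; e = 29.5 − 27.5 = 2
x=7: ŷ = 0.5 + 4.5·7 = 32; e = 31 − 32 = -1
x=8: ŷ = 0.5 + 4.5·8 = 36.5; e = 32.5 − 36.5 = -4
x=9: ŷ = 0.5 + 4.5·9 = 41; e = 43 − 41 = 2

-4, 5, 2, -1, -4, 2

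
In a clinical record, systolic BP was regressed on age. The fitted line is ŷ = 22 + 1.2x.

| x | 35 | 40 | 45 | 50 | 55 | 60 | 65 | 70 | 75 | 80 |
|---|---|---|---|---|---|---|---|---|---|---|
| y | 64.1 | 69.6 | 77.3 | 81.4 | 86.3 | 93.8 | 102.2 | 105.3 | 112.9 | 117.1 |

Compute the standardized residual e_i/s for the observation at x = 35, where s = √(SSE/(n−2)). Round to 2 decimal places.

0.08

x=35: ŷ = 22 + 1.2·35 = 64; e = 64.1 − 64 = 0.1
x=40: ŷ = 22 + 1.2·40 = 70; e = 69.6 − 70 = -0.4
x=45: ŷ = 22 + 1.2·45 = 76; e = 77.3 − 76 = 1.3
x=50: ŷ = 22 + 1.2·50 = 82; e = 81.4 − 82 = -0.6
x=55: ŷ = 22 + 1.2·55 = 88; e = 86.3 − 88 = -1.7
x=60: ŷ = 22 + 1.2·60 = 94; e = 93.8 − 94 = -0.2
x=65: ŷ = 22 + 1.2·65 = 100; e = 102.2 − 100 = 2.2
x=70: ŷ = 22 + 1.2·70 = 106; e = 105.3 − 106 = -0.7
x=75: ŷ = 22 + 1.2·75 = 112; e = 112.9 − 112 = 0.9
x=80: ŷ = 22 + 1.2·80 = 118; e = 117.1 − 118 = -0.9
SSE = 0.01 + 0.16 + 1.69 + 0.36 + 2.89 + 0.04 + 4.84 + 0.49 + 0.81 + 0.81 = 12.1
s = √(12.1/8) = 1.22984
e/s = 0.1 / 1.22984 = 0.08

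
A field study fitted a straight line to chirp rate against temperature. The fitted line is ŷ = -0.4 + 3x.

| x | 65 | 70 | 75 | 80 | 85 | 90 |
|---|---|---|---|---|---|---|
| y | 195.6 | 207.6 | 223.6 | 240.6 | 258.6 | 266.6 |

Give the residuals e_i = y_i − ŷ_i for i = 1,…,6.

1, -2, -1, 1, 4, -3

x=65: ŷ = -0.4 + 3·65 = 194.6; e = 195.6 − 194.6 = 1
x=70: ŷ = -0.4 + 3·70 = 209.6; e = 207.6 − 209.6 = -2
x=75: ŷ = -0.4 + 3·75 = 224.6; e = 223.6 − 224.6 = -1
x=80: ŷ = -0.4 + 3·80 = 239.6; e = 240.6 − 239.6 = 1
x=85: ŷ = -0.4 + 3·85 = 254.6; e = 258.6 − 254.6 = 4
x=90: ŷ = -0.4 + 3·90 = 269.6; e = 266.6 − 269.6 = -3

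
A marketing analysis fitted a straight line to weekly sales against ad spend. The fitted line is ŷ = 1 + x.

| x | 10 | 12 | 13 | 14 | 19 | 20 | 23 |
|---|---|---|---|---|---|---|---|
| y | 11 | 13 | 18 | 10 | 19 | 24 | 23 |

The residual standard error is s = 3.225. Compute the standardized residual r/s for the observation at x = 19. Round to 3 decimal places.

ŷ = 1 + 19 = 20
r = 19 − 20 = -1
r/s = -1 / 3.225 = -0.310

-0.310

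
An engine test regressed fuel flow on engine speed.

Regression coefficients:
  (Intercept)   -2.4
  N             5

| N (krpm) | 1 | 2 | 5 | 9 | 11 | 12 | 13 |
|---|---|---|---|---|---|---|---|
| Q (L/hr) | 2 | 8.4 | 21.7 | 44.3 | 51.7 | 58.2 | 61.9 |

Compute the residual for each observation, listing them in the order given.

N=1: Q̂ = -2.4 + 5·1 = 2.6; r = 2 − 2.6 = -0.6
N=2: Q̂ = -2.4 + 5·2 = 7.6; r = 8.4 − 7.6 = 0.8
N=5: Q̂ = -2.4 + 5·5 = 22.6; r = 21.7 − 22.6 = -0.9
N=9: Q̂ = -2.4 + 5·9 = 42.6; r = 44.3 − 42.6 = 1.7
N=11: Q̂ = -2.4 + 5·11 = 52.6; r = 51.7 − 52.6 = -0.9
N=12: Q̂ = -2.4 + 5·12 = 57.6; r = 58.2 − 57.6 = 0.6
N=13: Q̂ = -2.4 + 5·13 = 62.6; r = 61.9 − 62.6 = -0.7

-0.6, 0.8, -0.9, 1.7, -0.9, 0.6, -0.7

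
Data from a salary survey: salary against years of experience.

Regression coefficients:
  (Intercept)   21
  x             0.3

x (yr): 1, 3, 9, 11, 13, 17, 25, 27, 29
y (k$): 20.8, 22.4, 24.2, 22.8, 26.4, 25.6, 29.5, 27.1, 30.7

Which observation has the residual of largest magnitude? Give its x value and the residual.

x=1: ŷ = 21 + 0.3·1 = 21.3; e = 20.8 − 21.3 = -0.5
x=3: ŷ = 21 + 0.3·3 = 21.9; e = 22.4 − 21.9 = 0.5
x=9: ŷ = 21 + 0.3·9 = 23.7; e = 24.2 − 23.7 = 0.5
x=11: ŷ = 21 + 0.3·11 = 24.3; e = 22.8 − 24.3 = -1.5
x=13: ŷ = 21 + 0.3·13 = 24.9; e = 26.4 − 24.9 = 1.5
x=17: ŷ = 21 + 0.3·17 = 26.1; e = 25.6 − 26.1 = -0.5
x=25: ŷ = 21 + 0.3·25 = 28.5; e = 29.5 − 28.5 = 1
x=27: ŷ = 21 + 0.3·27 = 29.1; e = 27.1 − 29.1 = -2
x=29: ŷ = 21 + 0.3·29 = 29.7; e = 30.7 − 29.7 = 1
Largest |e| is 2 at x = 27, residual -2.

x = 27, e = -2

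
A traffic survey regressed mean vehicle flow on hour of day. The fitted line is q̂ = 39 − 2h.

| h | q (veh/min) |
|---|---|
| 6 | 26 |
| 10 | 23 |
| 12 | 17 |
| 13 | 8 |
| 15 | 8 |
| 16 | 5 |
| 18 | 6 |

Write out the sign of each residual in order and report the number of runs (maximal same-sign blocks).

4 runs

h=6: q̂ = 39 − 2·6 = 27; e = 26 − 27 = -1
h=10: q̂ = 39 − 2·10 = 19; e = 23 − 19 = 4
h=12: q̂ = 39 − 2·12 = 15; e = 17 − 15 = 2
h=13: q̂ = 39 − 2·13 = 13; e = 8 − 13 = -5
h=15: q̂ = 39 − 2·15 = 9; e = 8 − 9 = -1
h=16: q̂ = 39 − 2·16 = 7; e = 5 − 7 = -2
h=18: q̂ = 39 − 2·18 = 3; e = 6 − 3 = 3
Signs: − + + − − − +
Runs: −×1, +×2, −×3, +×1 → 4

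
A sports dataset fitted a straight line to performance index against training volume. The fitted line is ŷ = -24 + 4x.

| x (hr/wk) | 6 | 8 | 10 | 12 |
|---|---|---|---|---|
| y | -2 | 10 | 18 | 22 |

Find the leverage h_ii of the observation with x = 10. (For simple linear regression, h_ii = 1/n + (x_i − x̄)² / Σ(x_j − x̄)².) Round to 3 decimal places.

h = 0.300

x̄ = (6 + 8 + 10 + 12)/4 = 9
Σ(x − x̄)² = 9 + 1 + 1 + 9 = 20
h = 1/4 + (1)²/20 = 0.25 + 0.05 = 0.300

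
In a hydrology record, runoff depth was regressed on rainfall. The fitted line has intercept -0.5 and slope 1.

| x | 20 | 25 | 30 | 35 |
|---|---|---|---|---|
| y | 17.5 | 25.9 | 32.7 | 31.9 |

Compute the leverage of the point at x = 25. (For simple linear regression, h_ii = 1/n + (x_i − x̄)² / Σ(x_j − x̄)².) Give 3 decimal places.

h = 0.300

x̄ = (20 + 25 + 30 + 35)/4 = 27.5
Σ(x − x̄)² = 56.25 + 6.25 + 6.25 + 56.25 = 125
h = 1/4 + (-2.5)²/125 = 0.25 + 0.05 = 0.300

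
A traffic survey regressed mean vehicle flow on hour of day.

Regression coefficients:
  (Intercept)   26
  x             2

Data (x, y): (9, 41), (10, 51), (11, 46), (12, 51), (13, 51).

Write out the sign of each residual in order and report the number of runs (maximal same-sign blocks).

5 runs

x=9: ŷ = 26 + 2·9 = 44; e = 41 − 44 = -3
x=10: ŷ = 26 + 2·10 = 46; e = 51 − 46 = 5
x=11: ŷ = 26 + 2·11 = 48; e = 46 − 48 = -2
x=12: ŷ = 26 + 2·12 = 50; e = 51 − 50 = 1
x=13: ŷ = 26 + 2·13 = 52; e = 51 − 52 = -1
Signs: − + − + −
Runs: −×1, +×1, −×1, +×1, −×1 → 5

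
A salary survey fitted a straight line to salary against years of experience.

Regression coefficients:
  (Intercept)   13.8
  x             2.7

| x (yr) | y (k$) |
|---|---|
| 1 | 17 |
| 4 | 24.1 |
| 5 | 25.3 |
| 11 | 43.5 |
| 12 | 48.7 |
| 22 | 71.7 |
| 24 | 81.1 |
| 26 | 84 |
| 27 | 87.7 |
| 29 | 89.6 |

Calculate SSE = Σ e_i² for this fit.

x=1: ŷ = 13.8 + 2.7·1 = 16.5; e = 17 − 16.5 = 0.5
x=4: ŷ = 13.8 + 2.7·4 = 24.6; e = 24.1 − 24.6 = -0.5
x=5: ŷ = 13.8 + 2.7·5 = 27.3; e = 25.3 − 27.3 = -2
x=11: ŷ = 13.8 + 2.7·11 = 43.5; e = 43.5 − 43.5 = 0
x=12: ŷ = 13.8 + 2.7·12 = 46.2; e = 48.7 − 46.2 = 2.5
x=22: ŷ = 13.8 + 2.7·22 = 73.2; e = 71.7 − 73.2 = -1.5
x=24: ŷ = 13.8 + 2.7·24 = 78.6; e = 81.1 − 78.6 = 2.5
x=26: ŷ = 13.8 + 2.7·26 = 84; e = 84 − 84 = 0
x=27: ŷ = 13.8 + 2.7·27 = 86.7; e = 87.7 − 86.7 = 1
x=29: ŷ = 13.8 + 2.7·29 = 92.1; e = 89.6 − 92.1 = -2.5
SSE = 0.25 + 0.25 + 4 + 0 + 6.25 + 2.25 + 6.25 + 0 + 1 + 6.25 = 26.5

SSE = 26.5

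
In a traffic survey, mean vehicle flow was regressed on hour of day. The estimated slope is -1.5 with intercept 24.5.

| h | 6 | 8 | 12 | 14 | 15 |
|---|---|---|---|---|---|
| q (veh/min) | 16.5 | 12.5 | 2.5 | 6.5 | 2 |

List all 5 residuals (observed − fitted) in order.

1, 0, -4, 3, 0

h=6: ŷ = 24.5 − 1.5·6 = 15.5; r = 16.5 − 15.5 = 1
h=8: ŷ = 24.5 − 1.5·8 = 12.5; r = 12.5 − 12.5 = 0
h=12: ŷ = 24.5 − 1.5·12 = 6.5; r = 2.5 − 6.5 = -4
h=14: ŷ = 24.5 − 1.5·14 = 3.5; r = 6.5 − 3.5 = 3
h=15: ŷ = 24.5 − 1.5·15 = 2; r = 2 − 2 = 0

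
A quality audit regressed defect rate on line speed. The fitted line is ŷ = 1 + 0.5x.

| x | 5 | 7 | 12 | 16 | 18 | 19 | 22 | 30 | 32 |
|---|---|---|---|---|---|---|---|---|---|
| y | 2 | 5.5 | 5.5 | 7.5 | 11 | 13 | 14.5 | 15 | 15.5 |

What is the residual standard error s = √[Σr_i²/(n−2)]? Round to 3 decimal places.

x=5: ŷ = 1 + 0.5·5 = 3.5; r = 2 − 3.5 = -1.5
x=7: ŷ = 1 + 0.5·7 = 4.5; r = 5.5 − 4.5 = 1
x=12: ŷ = 1 + 0.5·12 = 7; r = 5.5 − 7 = -1.5
x=16: ŷ = 1 + 0.5·16 = 9; r = 7.5 − 9 = -1.5
x=18: ŷ = 1 + 0.5·18 = 10; r = 11 − 10 = 1
x=19: ŷ = 1 + 0.5·19 = 10.5; r = 13 − 10.5 = 2.5
x=22: ŷ = 1 + 0.5·22 = 12; r = 14.5 − 12 = 2.5
x=30: ŷ = 1 + 0.5·30 = 16; r = 15 − 16 = -1
x=32: ŷ = 1 + 0.5·32 = 17; r = 15.5 − 17 = -1.5
SSE = 2.25 + 1 + 2.25 + 2.25 + 1 + 6.25 + 6.25 + 1 + 2.25 = 24.5
s = √(24.5/7) = √3.5 ≈ 1.871

s = 1.871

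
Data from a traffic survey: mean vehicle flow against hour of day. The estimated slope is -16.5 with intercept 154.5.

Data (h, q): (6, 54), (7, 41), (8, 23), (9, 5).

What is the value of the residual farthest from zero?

h=6: ŷ = 154.5 − 16.5·6 = 55.5; e = 54 − 55.5 = -1.5
h=7: ŷ = 154.5 − 16.5·7 = 39; e = 41 − 39 = 2
h=8: ŷ = 154.5 − 16.5·8 = 22.5; e = 23 − 22.5 = 0.5
h=9: ŷ = 154.5 − 16.5·9 = 6; e = 5 − 6 = -1
Largest |e| is 2 at h = 7, residual 2.

e = 2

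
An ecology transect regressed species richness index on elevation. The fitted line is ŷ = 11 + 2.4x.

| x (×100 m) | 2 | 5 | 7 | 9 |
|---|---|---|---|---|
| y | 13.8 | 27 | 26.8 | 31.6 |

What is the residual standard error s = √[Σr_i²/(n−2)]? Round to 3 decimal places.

s = 3.317

x=2: ŷ = 11 + 2.4·2 = 15.8; r = 13.8 − 15.8 = -2
x=5: ŷ = 11 + 2.4·5 = 23; r = 27 − 23 = 4
x=7: ŷ = 11 + 2.4·7 = 27.8; r = 26.8 − 27.8 = -1
x=9: ŷ = 11 + 2.4·9 = 32.6; r = 31.6 − 32.6 = -1
SSE = 4 + 16 + 1 + 1 = 22
s = √(22/2) = √11 ≈ 3.317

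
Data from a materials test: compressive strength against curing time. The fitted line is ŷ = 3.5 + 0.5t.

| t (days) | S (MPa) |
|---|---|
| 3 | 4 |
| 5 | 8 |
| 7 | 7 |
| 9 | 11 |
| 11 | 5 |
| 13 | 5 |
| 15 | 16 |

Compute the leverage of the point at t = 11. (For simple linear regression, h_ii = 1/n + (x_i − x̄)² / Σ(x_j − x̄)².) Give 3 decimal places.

h = 0.179

t̄ = (3 + 5 + 7 + 9 + 11 + 13 + 15)/7 = 9
Σ(t − t̄)² = 36 + 16 + 4 + 0 + 4 + 16 + 36 = 112
h = 1/7 + (2)²/112 = 0.142857 + 0.0357143 = 0.179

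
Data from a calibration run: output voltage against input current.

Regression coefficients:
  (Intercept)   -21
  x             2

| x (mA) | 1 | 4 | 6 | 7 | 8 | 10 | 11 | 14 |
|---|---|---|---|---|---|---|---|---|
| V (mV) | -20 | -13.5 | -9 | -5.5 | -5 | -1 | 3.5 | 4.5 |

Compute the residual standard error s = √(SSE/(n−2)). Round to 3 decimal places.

x=1: V̂ = -21 + 2·1 = -19; e = -20 − (-19) = -1
x=4: V̂ = -21 + 2·4 = -13; e = -13.5 − (-13) = -0.5
x=6: V̂ = -21 + 2·6 = -9; e = -9 − (-9) = 0
x=7: V̂ = -21 + 2·7 = -7; e = -5.5 − (-7) = 1.5
x=8: V̂ = -21 + 2·8 = -5; e = -5 − (-5) = 0
x=10: V̂ = -21 + 2·10 = -1; e = -1 − (-1) = 0
x=11: V̂ = -21 + 2·11 = 1; e = 3.5 − 1 = 2.5
x=14: V̂ = -21 + 2·14 = 7; e = 4.5 − 7 = -2.5
SSE = 1 + 0.25 + 0 + 2.25 + 0 + 0 + 6.25 + 6.25 = 16
s = √(16/6) = √2.66667 ≈ 1.633

s = 1.633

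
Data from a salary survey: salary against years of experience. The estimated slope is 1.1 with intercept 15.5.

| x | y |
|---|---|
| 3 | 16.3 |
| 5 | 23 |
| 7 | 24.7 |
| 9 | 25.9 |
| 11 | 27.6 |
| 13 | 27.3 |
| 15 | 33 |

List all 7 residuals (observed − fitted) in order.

-2.5, 2, 1.5, 0.5, 0, -2.5, 1

x=3: ŷ = 15.5 + 1.1·3 = 18.8; e = 16.3 − 18.8 = -2.5
x=5: ŷ = 15.5 + 1.1·5 = 21; e = 23 − 21 = 2
x=7: ŷ = 15.5 + 1.1·7 = 23.2; e = 24.7 − 23.2 = 1.5
x=9: ŷ = 15.5 + 1.1·9 = 25.4; e = 25.9 − 25.4 = 0.5
x=11: ŷ = 15.5 + 1.1·11 = 27.6; e = 27.6 − 27.6 = 0
x=13: ŷ = 15.5 + 1.1·13 = 29.8; e = 27.3 − 29.8 = -2.5
x=15: ŷ = 15.5 + 1.1·15 = 32; e = 33 − 32 = 1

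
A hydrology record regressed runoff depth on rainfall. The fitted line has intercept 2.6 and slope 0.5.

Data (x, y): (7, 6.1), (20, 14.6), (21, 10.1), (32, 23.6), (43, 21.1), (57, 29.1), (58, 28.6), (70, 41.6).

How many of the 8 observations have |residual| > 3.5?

2

x=7: ŷ = 2.6 + 0.5·7 = 6.1; e = 6.1 − 6.1 = 0
x=20: ŷ = 2.6 + 0.5·20 = 12.6; e = 14.6 − 12.6 = 2
x=21: ŷ = 2.6 + 0.5·21 = 13.1; e = 10.1 − 13.1 = -3
x=32: ŷ = 2.6 + 0.5·32 = 18.6; e = 23.6 − 18.6 = 5
x=43: ŷ = 2.6 + 0.5·43 = 24.1; e = 21.1 − 24.1 = -3
x=57: ŷ = 2.6 + 0.5·57 = 31.1; e = 29.1 − 31.1 = -2
x=58: ŷ = 2.6 + 0.5·58 = 31.6; e = 28.6 − 31.6 = -3
x=70: ŷ = 2.6 + 0.5·70 = 37.6; e = 41.6 − 37.6 = 4
|e| > 3.5: x=32 (|e|=5), x=70 (|e|=4) → 2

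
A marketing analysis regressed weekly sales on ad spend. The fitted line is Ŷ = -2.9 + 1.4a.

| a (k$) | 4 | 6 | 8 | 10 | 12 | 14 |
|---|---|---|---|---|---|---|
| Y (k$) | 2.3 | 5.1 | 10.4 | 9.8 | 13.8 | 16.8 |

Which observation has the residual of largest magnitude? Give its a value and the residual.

a = 8, r = 2.1

a=4: Ŷ = -2.9 + 1.4·4 = 2.7; r = 2.3 − 2.7 = -0.4
a=6: Ŷ = -2.9 + 1.4·6 = 5.5; r = 5.1 − 5.5 = -0.4
a=8: Ŷ = -2.9 + 1.4·8 = 8.3; r = 10.4 − 8.3 = 2.1
a=10: Ŷ = -2.9 + 1.4·10 = 11.1; r = 9.8 − 11.1 = -1.3
a=12: Ŷ = -2.9 + 1.4·12 = 13.9; r = 13.8 − 13.9 = -0.1
a=14: Ŷ = -2.9 + 1.4·14 = 16.7; r = 16.8 − 16.7 = 0.1
Largest |r| is 2.1 at a = 8, residual 2.1.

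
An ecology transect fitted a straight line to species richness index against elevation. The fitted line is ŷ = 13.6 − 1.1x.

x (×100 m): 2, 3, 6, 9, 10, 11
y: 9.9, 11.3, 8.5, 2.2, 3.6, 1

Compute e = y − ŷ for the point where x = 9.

ŷ = 13.6 − 1.1·9 = 3.7
e = 2.2 − 3.7 = -1.5

e = -1.5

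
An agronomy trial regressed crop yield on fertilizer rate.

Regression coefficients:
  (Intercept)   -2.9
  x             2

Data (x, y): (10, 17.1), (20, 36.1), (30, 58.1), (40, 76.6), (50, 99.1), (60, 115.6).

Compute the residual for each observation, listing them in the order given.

0, -1, 1, -0.5, 2, -1.5

x=10: ŷ = -2.9 + 2·10 = 17.1; r = 17.1 − 17.1 = 0
x=20: ŷ = -2.9 + 2·20 = 37.1; r = 36.1 − 37.1 = -1
x=30: ŷ = -2.9 + 2·30 = 57.1; r = 58.1 − 57.1 = 1
x=40: ŷ = -2.9 + 2·40 = 77.1; r = 76.6 − 77.1 = -0.5
x=50: ŷ = -2.9 + 2·50 = 97.1; r = 99.1 − 97.1 = 2
x=60: ŷ = -2.9 + 2·60 = 117.1; r = 115.6 − 117.1 = -1.5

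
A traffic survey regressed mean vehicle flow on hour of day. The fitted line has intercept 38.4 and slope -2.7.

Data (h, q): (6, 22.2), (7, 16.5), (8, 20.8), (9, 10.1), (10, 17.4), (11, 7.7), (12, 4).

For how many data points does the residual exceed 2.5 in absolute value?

h=6: q̂ = 38.4 − 2.7·6 = 22.2; e = 22.2 − 22.2 = 0
h=7: q̂ = 38.4 − 2.7·7 = 19.5; e = 16.5 − 19.5 = -3
h=8: q̂ = 38.4 − 2.7·8 = 16.8; e = 20.8 − 16.8 = 4
h=9: q̂ = 38.4 − 2.7·9 = 14.1; e = 10.1 − 14.1 = -4
h=10: q̂ = 38.4 − 2.7·10 = 11.4; e = 17.4 − 11.4 = 6
h=11: q̂ = 38.4 − 2.7·11 = 8.7; e = 7.7 − 8.7 = -1
h=12: q̂ = 38.4 − 2.7·12 = 6; e = 4 − 6 = -2
|e| > 2.5: h=7 (|e|=3), h=8 (|e|=4), h=9 (|e|=4), h=10 (|e|=6) → 4

4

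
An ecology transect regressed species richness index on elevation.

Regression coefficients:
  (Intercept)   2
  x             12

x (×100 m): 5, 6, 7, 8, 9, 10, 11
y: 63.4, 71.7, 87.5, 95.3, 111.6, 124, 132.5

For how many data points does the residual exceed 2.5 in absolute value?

1

x=5: ŷ = 2 + 12·5 = 62; r = 63.4 − 62 = 1.4
x=6: ŷ = 2 + 12·6 = 74; r = 71.7 − 74 = -2.3
x=7: ŷ = 2 + 12·7 = 86; r = 87.5 − 86 = 1.5
x=8: ŷ = 2 + 12·8 = 98; r = 95.3 − 98 = -2.7
x=9: ŷ = 2 + 12·9 = 110; r = 111.6 − 110 = 1.6
x=10: ŷ = 2 + 12·10 = 122; r = 124 − 122 = 2
x=11: ŷ = 2 + 12·11 = 134; r = 132.5 − 134 = -1.5
|r| > 2.5: x=8 (|r|=2.7) → 1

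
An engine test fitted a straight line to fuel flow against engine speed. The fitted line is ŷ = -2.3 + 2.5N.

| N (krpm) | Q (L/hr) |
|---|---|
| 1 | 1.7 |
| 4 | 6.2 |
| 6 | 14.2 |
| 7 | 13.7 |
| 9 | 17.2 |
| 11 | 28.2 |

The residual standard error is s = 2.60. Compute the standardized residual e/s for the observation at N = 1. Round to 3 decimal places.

ŷ = -2.3 + 2.5·1 = 0.2
e = 1.7 − 0.2 = 1.5
e/s = 1.5 / 2.60 = 0.577

0.577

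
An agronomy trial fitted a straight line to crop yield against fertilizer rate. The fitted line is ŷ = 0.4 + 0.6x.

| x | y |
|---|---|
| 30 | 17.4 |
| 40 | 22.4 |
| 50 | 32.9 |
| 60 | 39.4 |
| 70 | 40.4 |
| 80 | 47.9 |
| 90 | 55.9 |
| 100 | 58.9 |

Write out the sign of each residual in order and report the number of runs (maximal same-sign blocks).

5 runs

x=30: ŷ = 0.4 + 0.6·30 = 18.4; r = 17.4 − 18.4 = -1
x=40: ŷ = 0.4 + 0.6·40 = 24.4; r = 22.4 − 24.4 = -2
x=50: ŷ = 0.4 + 0.6·50 = 30.4; r = 32.9 − 30.4 = 2.5
x=60: ŷ = 0.4 + 0.6·60 = 36.4; r = 39.4 − 36.4 = 3
x=70: ŷ = 0.4 + 0.6·70 = 42.4; r = 40.4 − 42.4 = -2
x=80: ŷ = 0.4 + 0.6·80 = 48.4; r = 47.9 − 48.4 = -0.5
x=90: ŷ = 0.4 + 0.6·90 = 54.4; r = 55.9 − 54.4 = 1.5
x=100: ŷ = 0.4 + 0.6·100 = 60.4; r = 58.9 − 60.4 = -1.5
Signs: − − + + − − + −
Runs: −×2, +×2, −×2, +×1, −×1 → 5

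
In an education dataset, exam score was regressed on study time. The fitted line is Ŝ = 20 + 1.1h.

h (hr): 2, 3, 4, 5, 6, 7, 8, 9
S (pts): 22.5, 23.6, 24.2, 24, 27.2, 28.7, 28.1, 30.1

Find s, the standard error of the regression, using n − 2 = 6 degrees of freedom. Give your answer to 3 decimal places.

h=2: Ŝ = 20 + 1.1·2 = 22.2; e = 22.5 − 22.2 = 0.3
h=3: Ŝ = 20 + 1.1·3 = 23.3; e = 23.6 − 23.3 = 0.3
h=4: Ŝ = 20 + 1.1·4 = 24.4; e = 24.2 − 24.4 = -0.2
h=5: Ŝ = 20 + 1.1·5 = 25.5; e = 24 − 25.5 = -1.5
h=6: Ŝ = 20 + 1.1·6 = 26.6; e = 27.2 − 26.6 = 0.6
h=7: Ŝ = 20 + 1.1·7 = 27.7; e = 28.7 − 27.7 = 1
h=8: Ŝ = 20 + 1.1·8 = 28.8; e = 28.1 − 28.8 = -0.7
h=9: Ŝ = 20 + 1.1·9 = 29.9; e = 30.1 − 29.9 = 0.2
SSE = 0.09 + 0.09 + 0.04 + 2.25 + 0.36 + 1 + 0.49 + 0.04 = 4.36
s = √(4.36/6) = √0.726667 ≈ 0.852

s = 0.852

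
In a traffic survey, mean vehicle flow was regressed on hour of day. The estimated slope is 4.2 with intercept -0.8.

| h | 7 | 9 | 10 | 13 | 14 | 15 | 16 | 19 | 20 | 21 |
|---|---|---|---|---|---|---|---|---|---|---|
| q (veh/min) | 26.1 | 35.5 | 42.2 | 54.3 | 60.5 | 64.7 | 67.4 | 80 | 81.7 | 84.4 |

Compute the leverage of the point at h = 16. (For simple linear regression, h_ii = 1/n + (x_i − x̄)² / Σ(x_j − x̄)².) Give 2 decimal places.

h = 0.11

h̄ = (7 + 9 + 10 + 13 + 14 + 15 + 16 + 19 + 20 + 21)/10 = 14.4
Σ(h − h̄)² = 54.76 + 29.16 + 19.36 + 1.96 + 0.16 + 0.36 + 2.56 + 21.16 + 31.36 + 43.56 = 204.4
h = 1/10 + (1.6)²/204.4 = 0.1 + 0.0125245 = 0.11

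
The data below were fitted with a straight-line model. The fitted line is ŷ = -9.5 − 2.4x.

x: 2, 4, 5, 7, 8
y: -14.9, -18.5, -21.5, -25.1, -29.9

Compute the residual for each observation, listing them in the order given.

-0.6, 0.6, 0, 1.2, -1.2

x=2: ŷ = -9.5 − 2.4·2 = -14.3; r = -14.9 − (-14.3) = -0.6
x=4: ŷ = -9.5 − 2.4·4 = -19.1; r = -18.5 − (-19.1) = 0.6
x=5: ŷ = -9.5 − 2.4·5 = -21.5; r = -21.5 − (-21.5) = 0
x=7: ŷ = -9.5 − 2.4·7 = -26.3; r = -25.1 − (-26.3) = 1.2
x=8: ŷ = -9.5 − 2.4·8 = -28.7; r = -29.9 − (-28.7) = -1.2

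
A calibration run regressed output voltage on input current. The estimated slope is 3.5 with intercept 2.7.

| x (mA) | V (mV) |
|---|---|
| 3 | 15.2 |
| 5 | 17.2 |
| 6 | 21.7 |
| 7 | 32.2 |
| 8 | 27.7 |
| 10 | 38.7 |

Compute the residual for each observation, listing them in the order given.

2, -3, -2, 5, -3, 1

x=3: ŷ = 2.7 + 3.5·3 = 13.2; e = 15.2 − 13.2 = 2
x=5: ŷ = 2.7 + 3.5·5 = 20.2; e = 17.2 − 20.2 = -3
x=6: ŷ = 2.7 + 3.5·6 = 23.7; e = 21.7 − 23.7 = -2
x=7: ŷ = 2.7 + 3.5·7 = 27.2; e = 32.2 − 27.2 = 5
x=8: ŷ = 2.7 + 3.5·8 = 30.7; e = 27.7 − 30.7 = -3
x=10: ŷ = 2.7 + 3.5·10 = 37.7; e = 38.7 − 37.7 = 1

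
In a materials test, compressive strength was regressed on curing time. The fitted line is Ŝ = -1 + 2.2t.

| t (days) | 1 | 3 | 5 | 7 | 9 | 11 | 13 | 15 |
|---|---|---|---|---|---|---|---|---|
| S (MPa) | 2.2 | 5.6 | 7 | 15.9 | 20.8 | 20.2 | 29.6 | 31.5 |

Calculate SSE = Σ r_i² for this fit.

SSE = 29.5

t=1: Ŝ = -1 + 2.2·1 = 1.2; r = 2.2 − 1.2 = 1
t=3: Ŝ = -1 + 2.2·3 = 5.6; r = 5.6 − 5.6 = 0
t=5: Ŝ = -1 + 2.2·5 = 10; r = 7 − 10 = -3
t=7: Ŝ = -1 + 2.2·7 = 14.4; r = 15.9 − 14.4 = 1.5
t=9: Ŝ = -1 + 2.2·9 = 18.8; r = 20.8 − 18.8 = 2
t=11: Ŝ = -1 + 2.2·11 = 23.2; r = 20.2 − 23.2 = -3
t=13: Ŝ = -1 + 2.2·13 = 27.6; r = 29.6 − 27.6 = 2
t=15: Ŝ = -1 + 2.2·15 = 32; r = 31.5 − 32 = -0.5
SSE = 1 + 0 + 9 + 2.25 + 4 + 9 + 4 + 0.25 = 29.5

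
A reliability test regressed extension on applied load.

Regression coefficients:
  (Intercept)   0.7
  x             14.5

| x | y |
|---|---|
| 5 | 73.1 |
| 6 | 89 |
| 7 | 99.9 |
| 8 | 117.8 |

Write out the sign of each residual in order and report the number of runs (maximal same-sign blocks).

4 runs

x=5: ŷ = 0.7 + 14.5·5 = 73.2; e = 73.1 − 73.2 = -0.1
x=6: ŷ = 0.7 + 14.5·6 = 87.7; e = 89 − 87.7 = 1.3
x=7: ŷ = 0.7 + 14.5·7 = 102.2; e = 99.9 − 102.2 = -2.3
x=8: ŷ = 0.7 + 14.5·8 = 116.7; e = 117.8 − 116.7 = 1.1
Signs: − + − +
Runs: −×1, +×1, −×1, +×1 → 4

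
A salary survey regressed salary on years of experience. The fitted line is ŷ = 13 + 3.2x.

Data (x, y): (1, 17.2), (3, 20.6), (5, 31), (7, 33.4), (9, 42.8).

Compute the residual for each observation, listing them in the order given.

1, -2, 2, -2, 1

x=1: ŷ = 13 + 3.2·1 = 16.2; e = 17.2 − 16.2 = 1
x=3: ŷ = 13 + 3.2·3 = 22.6; e = 20.6 − 22.6 = -2
x=5: ŷ = 13 + 3.2·5 = 29; e = 31 − 29 = 2
x=7: ŷ = 13 + 3.2·7 = 35.4; e = 33.4 − 35.4 = -2
x=9: ŷ = 13 + 3.2·9 = 41.8; e = 42.8 − 41.8 = 1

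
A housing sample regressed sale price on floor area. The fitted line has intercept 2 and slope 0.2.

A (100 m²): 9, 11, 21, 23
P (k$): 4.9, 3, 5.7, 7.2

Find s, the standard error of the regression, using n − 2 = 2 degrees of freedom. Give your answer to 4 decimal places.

s = 1.2767

A=9: P̂ = 2 + 0.2·9 = 3.8; e = 4.9 − 3.8 = 1.1
A=11: P̂ = 2 + 0.2·11 = 4.2; e = 3 − 4.2 = -1.2
A=21: P̂ = 2 + 0.2·21 = 6.2; e = 5.7 − 6.2 = -0.5
A=23: P̂ = 2 + 0.2·23 = 6.6; e = 7.2 − 6.6 = 0.6
SSE = 1.21 + 1.44 + 0.25 + 0.36 = 3.26
s = √(3.26/2) = √1.63 ≈ 1.2767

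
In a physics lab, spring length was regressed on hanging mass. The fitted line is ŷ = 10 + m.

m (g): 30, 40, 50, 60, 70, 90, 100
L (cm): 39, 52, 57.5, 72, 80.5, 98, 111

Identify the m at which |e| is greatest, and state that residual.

m = 50, e = -2.5

m=30: ŷ = 10 + 30 = 40; e = 39 − 40 = -1
m=40: ŷ = 10 + 40 = 50; e = 52 − 50 = 2
m=50: ŷ = 10 + 50 = 60; e = 57.5 − 60 = -2.5
m=60: ŷ = 10 + 60 = 70; e = 72 − 70 = 2
m=70: ŷ = 10 + 70 = 80; e = 80.5 − 80 = 0.5
m=90: ŷ = 10 + 90 = 100; e = 98 − 100 = -2
m=100: ŷ = 10 + 100 = 110; e = 111 − 110 = 1
Largest |e| is 2.5 at m = 50, residual -2.5.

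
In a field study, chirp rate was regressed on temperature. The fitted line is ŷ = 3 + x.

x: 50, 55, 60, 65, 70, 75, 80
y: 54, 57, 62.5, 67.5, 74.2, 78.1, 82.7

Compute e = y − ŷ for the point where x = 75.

ŷ = 3 + 75 = 78
e = 78.1 − 78 = 0.1

e = 0.1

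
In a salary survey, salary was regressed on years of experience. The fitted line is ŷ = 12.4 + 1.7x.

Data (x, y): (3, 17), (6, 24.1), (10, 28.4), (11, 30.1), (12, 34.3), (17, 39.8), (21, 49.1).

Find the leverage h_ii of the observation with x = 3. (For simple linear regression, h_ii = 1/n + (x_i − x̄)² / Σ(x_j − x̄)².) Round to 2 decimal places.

x̄ = (3 + 6 + 10 + 11 + 12 + 17 + 21)/7 = 11.4286
Σ(x − x̄)² = 71.0408 + 29.4694 + 2.04082 + 0.183673 + 0.326531 + 31.0408 + 91.6122 = 225.714
h = 1/7 + (-8.42857)²/225.714 = 0.142857 + 0.314738 = 0.46

h = 0.46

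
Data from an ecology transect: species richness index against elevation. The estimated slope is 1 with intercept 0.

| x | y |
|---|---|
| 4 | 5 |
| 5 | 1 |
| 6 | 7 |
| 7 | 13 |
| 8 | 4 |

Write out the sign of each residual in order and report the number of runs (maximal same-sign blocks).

4 runs

x=4: ŷ = 4 = 4; r = 5 − 4 = 1
x=5: ŷ = 5 = 5; r = 1 − 5 = -4
x=6: ŷ = 6 = 6; r = 7 − 6 = 1
x=7: ŷ = 7 = 7; r = 13 − 7 = 6
x=8: ŷ = 8 = 8; r = 4 − 8 = -4
Signs: + − + + −
Runs: +×1, −×1, +×2, −×1 → 4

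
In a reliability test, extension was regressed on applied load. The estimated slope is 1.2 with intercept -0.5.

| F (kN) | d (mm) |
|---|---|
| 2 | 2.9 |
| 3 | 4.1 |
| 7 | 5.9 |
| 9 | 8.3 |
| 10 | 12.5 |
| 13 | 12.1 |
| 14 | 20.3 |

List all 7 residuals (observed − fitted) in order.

F=2: ŷ = -0.5 + 1.2·2 = 1.9; e = 2.9 − 1.9 = 1
F=3: ŷ = -0.5 + 1.2·3 = 3.1; e = 4.1 − 3.1 = 1
F=7: ŷ = -0.5 + 1.2·7 = 7.9; e = 5.9 − 7.9 = -2
F=9: ŷ = -0.5 + 1.2·9 = 10.3; e = 8.3 − 10.3 = -2
F=10: ŷ = -0.5 + 1.2·10 = 11.5; e = 12.5 − 11.5 = 1
F=13: ŷ = -0.5 + 1.2·13 = 15.1; e = 12.1 − 15.1 = -3
F=14: ŷ = -0.5 + 1.2·14 = 16.3; e = 20.3 − 16.3 = 4

1, 1, -2, -2, 1, -3, 4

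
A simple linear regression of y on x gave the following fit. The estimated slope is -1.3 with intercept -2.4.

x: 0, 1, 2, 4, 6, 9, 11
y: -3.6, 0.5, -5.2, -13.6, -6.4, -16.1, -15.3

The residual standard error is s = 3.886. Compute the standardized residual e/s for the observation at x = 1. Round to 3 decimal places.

ŷ = -2.4 − 1.3·1 = -3.7
e = 0.5 − (-3.7) = 4.2
e/s = 4.2 / 3.886 = 1.081

1.081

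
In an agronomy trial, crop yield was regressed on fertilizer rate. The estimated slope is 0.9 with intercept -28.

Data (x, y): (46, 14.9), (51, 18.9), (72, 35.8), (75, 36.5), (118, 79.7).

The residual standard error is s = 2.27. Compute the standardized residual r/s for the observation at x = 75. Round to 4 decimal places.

-1.3216

ŷ = -28 + 0.9·75 = 39.5
r = 36.5 − 39.5 = -3
r/s = -3 / 2.27 = -1.3216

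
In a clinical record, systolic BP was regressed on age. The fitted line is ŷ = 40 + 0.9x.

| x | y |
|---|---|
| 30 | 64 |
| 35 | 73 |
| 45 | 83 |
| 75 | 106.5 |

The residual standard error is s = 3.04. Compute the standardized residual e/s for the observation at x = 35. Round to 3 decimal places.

0.493

ŷ = 40 + 0.9·35 = 71.5
e = 73 − 71.5 = 1.5
e/s = 1.5 / 3.04 = 0.493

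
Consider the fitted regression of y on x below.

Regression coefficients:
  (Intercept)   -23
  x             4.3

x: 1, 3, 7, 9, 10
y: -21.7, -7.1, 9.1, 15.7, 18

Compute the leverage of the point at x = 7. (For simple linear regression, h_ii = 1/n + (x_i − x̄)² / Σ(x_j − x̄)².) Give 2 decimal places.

x̄ = (1 + 3 + 7 + 9 + 10)/5 = 6
Σ(x − x̄)² = 25 + 9 + 1 + 9 + 16 = 60
h = 1/5 + (1)²/60 = 0.2 + 0.0166667 = 0.22

h = 0.22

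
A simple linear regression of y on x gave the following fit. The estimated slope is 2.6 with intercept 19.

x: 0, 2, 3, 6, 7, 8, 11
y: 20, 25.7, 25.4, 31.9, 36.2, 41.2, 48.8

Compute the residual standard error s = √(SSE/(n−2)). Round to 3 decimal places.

x=0: ŷ = 19 + 2.6·0 = 19; r = 20 − 19 = 1
x=2: ŷ = 19 + 2.6·2 = 24.2; r = 25.7 − 24.2 = 1.5
x=3: ŷ = 19 + 2.6·3 = 26.8; r = 25.4 − 26.8 = -1.4
x=6: ŷ = 19 + 2.6·6 = 34.6; r = 31.9 − 34.6 = -2.7
x=7: ŷ = 19 + 2.6·7 = 37.2; r = 36.2 − 37.2 = -1
x=8: ŷ = 19 + 2.6·8 = 39.8; r = 41.2 − 39.8 = 1.4
x=11: ŷ = 19 + 2.6·11 = 47.6; r = 48.8 − 47.6 = 1.2
SSE = 1 + 2.25 + 1.96 + 7.29 + 1 + 1.96 + 1.44 = 16.9
s = √(16.9/5) = √3.38 ≈ 1.838

s = 1.838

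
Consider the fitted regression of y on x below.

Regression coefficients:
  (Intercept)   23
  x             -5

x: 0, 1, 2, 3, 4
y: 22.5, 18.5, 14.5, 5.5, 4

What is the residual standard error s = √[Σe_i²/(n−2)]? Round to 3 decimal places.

x=0: ŷ = 23 − 5·0 = 23; e = 22.5 − 23 = -0.5
x=1: ŷ = 23 − 5·1 = 18; e = 18.5 − 18 = 0.5
x=2: ŷ = 23 − 5·2 = 13; e = 14.5 − 13 = 1.5
x=3: ŷ = 23 − 5·3 = 8; e = 5.5 − 8 = -2.5
x=4: ŷ = 23 − 5·4 = 3; e = 4 − 3 = 1
SSE = 0.25 + 0.25 + 2.25 + 6.25 + 1 = 10
s = √(10/3) = √3.33333 ≈ 1.826

s = 1.826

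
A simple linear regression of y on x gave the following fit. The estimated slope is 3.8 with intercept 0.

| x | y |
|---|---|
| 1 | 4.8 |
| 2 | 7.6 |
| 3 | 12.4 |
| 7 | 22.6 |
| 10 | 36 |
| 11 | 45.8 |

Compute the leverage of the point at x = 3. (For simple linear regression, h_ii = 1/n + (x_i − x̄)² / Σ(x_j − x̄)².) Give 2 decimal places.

x̄ = (1 + 2 + 3 + 7 + 10 + 11)/6 = 5.66667
Σ(x − x̄)² = 21.7778 + 13.4444 + 7.11111 + 1.77778 + 18.7778 + 28.4444 = 91.3333
h = 1/6 + (-2.66667)²/91.3333 = 0.166667 + 0.0778589 = 0.24

h = 0.24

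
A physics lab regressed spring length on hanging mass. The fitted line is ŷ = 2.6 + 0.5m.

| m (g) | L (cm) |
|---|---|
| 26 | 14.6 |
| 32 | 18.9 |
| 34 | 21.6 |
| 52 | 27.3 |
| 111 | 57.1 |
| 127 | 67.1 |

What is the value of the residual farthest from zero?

m=26: ŷ = 2.6 + 0.5·26 = 15.6; r = 14.6 − 15.6 = -1
m=32: ŷ = 2.6 + 0.5·32 = 18.6; r = 18.9 − 18.6 = 0.3
m=34: ŷ = 2.6 + 0.5·34 = 19.6; r = 21.6 − 19.6 = 2
m=52: ŷ = 2.6 + 0.5·52 = 28.6; r = 27.3 − 28.6 = -1.3
m=111: ŷ = 2.6 + 0.5·111 = 58.1; r = 57.1 − 58.1 = -1
m=127: ŷ = 2.6 + 0.5·127 = 66.1; r = 67.1 − 66.1 = 1
Largest |r| is 2 at m = 34, residual 2.

r = 2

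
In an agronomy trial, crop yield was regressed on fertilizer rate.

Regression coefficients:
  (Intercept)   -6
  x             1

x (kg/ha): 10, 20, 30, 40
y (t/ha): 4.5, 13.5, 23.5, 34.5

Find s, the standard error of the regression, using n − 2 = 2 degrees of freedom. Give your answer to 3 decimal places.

s = 0.707

x=10: ŷ = -6 + 10 = 4; e = 4.5 − 4 = 0.5
x=20: ŷ = -6 + 20 = 14; e = 13.5 − 14 = -0.5
x=30: ŷ = -6 + 30 = 24; e = 23.5 − 24 = -0.5
x=40: ŷ = -6 + 40 = 34; e = 34.5 − 34 = 0.5
SSE = 0.25 + 0.25 + 0.25 + 0.25 = 1
s = √(1/2) = √0.5 ≈ 0.707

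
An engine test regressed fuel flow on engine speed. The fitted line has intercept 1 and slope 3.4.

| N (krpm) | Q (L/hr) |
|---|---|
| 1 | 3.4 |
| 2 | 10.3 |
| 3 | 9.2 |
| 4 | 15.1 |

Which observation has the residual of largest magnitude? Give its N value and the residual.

N=1: Q̂ = 1 + 3.4·1 = 4.4; e = 3.4 − 4.4 = -1
N=2: Q̂ = 1 + 3.4·2 = 7.8; e = 10.3 − 7.8 = 2.5
N=3: Q̂ = 1 + 3.4·3 = 11.2; e = 9.2 − 11.2 = -2
N=4: Q̂ = 1 + 3.4·4 = 14.6; e = 15.1 − 14.6 = 0.5
Largest |e| is 2.5 at N = 2, residual 2.5.

N = 2, e = 2.5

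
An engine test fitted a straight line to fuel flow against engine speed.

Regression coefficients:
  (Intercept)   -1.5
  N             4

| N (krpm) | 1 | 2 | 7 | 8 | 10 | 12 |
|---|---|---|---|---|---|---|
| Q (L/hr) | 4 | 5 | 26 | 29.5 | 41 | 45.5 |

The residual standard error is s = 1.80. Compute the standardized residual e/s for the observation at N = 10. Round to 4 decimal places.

1.3889

Q̂ = -1.5 + 4·10 = 38.5
e = 41 − 38.5 = 2.5
e/s = 2.5 / 1.80 = 1.3889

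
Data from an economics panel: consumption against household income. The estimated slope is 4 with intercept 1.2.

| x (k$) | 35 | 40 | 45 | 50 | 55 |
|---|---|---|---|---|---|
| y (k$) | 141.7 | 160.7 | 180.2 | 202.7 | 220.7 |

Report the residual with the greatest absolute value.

r = 1.5

x=35: ŷ = 1.2 + 4·35 = 141.2; r = 141.7 − 141.2 = 0.5
x=40: ŷ = 1.2 + 4·40 = 161.2; r = 160.7 − 161.2 = -0.5
x=45: ŷ = 1.2 + 4·45 = 181.2; r = 180.2 − 181.2 = -1
x=50: ŷ = 1.2 + 4·50 = 201.2; r = 202.7 − 201.2 = 1.5
x=55: ŷ = 1.2 + 4·55 = 221.2; r = 220.7 − 221.2 = -0.5
Largest |r| is 1.5 at x = 50, residual 1.5.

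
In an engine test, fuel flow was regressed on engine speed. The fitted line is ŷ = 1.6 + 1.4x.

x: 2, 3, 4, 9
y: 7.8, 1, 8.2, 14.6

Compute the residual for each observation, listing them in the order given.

x=2: ŷ = 1.6 + 1.4·2 = 4.4; e = 7.8 − 4.4 = 3.4
x=3: ŷ = 1.6 + 1.4·3 = 5.8; e = 1 − 5.8 = -4.8
x=4: ŷ = 1.6 + 1.4·4 = 7.2; e = 8.2 − 7.2 = 1
x=9: ŷ = 1.6 + 1.4·9 = 14.2; e = 14.6 − 14.2 = 0.4

3.4, -4.8, 1, 0.4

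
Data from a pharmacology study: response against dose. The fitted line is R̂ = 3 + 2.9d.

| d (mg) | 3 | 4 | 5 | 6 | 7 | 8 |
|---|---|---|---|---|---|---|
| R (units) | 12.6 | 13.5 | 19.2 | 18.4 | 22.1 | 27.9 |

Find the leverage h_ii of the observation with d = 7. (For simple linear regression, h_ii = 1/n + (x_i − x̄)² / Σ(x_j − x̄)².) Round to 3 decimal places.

h = 0.295

d̄ = (3 + 4 + 5 + 6 + 7 + 8)/6 = 5.5
Σ(d − d̄)² = 6.25 + 2.25 + 0.25 + 0.25 + 2.25 + 6.25 = 17.5
h = 1/6 + (1.5)²/17.5 = 0.166667 + 0.128571 = 0.295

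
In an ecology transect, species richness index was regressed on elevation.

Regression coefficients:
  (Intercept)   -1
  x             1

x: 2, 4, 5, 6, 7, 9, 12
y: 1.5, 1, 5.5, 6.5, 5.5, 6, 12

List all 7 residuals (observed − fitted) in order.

0.5, -2, 1.5, 1.5, -0.5, -2, 1

x=2: ŷ = -1 + 2 = 1; r = 1.5 − 1 = 0.5
x=4: ŷ = -1 + 4 = 3; r = 1 − 3 = -2
x=5: ŷ = -1 + 5 = 4; r = 5.5 − 4 = 1.5
x=6: ŷ = -1 + 6 = 5; r = 6.5 − 5 = 1.5
x=7: ŷ = -1 + 7 = 6; r = 5.5 − 6 = -0.5
x=9: ŷ = -1 + 9 = 8; r = 6 − 8 = -2
x=12: ŷ = -1 + 12 = 11; r = 12 − 11 = 1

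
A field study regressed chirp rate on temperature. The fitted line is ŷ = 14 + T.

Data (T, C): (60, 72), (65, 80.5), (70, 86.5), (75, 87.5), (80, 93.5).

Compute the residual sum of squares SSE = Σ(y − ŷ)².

T=60: ŷ = 14 + 60 = 74; e = 72 − 74 = -2
T=65: ŷ = 14 + 65 = 79; e = 80.5 − 79 = 1.5
T=70: ŷ = 14 + 70 = 84; e = 86.5 − 84 = 2.5
T=75: ŷ = 14 + 75 = 89; e = 87.5 − 89 = -1.5
T=80: ŷ = 14 + 80 = 94; e = 93.5 − 94 = -0.5
SSE = 4 + 2.25 + 6.25 + 2.25 + 0.25 = 15

SSE = 15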